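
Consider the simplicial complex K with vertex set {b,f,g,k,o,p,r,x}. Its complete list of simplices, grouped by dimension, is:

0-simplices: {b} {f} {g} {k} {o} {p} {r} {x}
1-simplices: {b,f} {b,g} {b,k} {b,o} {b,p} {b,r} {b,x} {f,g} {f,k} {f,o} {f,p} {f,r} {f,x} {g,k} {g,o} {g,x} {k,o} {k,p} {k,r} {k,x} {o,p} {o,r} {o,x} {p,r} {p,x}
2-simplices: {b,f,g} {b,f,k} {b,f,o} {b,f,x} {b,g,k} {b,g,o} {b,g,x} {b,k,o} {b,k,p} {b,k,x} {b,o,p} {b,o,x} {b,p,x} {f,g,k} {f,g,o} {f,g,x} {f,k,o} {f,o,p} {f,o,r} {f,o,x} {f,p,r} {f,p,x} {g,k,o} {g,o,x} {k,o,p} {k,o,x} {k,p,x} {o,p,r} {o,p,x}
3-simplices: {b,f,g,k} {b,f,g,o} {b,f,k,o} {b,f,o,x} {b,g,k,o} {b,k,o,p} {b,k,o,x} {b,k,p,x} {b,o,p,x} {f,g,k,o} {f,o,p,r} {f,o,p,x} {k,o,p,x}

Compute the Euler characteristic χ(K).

χ(K)=-1

n_0=8 n_1=25 n_2=29 n_3=13
χ=+8−25+29−13=-1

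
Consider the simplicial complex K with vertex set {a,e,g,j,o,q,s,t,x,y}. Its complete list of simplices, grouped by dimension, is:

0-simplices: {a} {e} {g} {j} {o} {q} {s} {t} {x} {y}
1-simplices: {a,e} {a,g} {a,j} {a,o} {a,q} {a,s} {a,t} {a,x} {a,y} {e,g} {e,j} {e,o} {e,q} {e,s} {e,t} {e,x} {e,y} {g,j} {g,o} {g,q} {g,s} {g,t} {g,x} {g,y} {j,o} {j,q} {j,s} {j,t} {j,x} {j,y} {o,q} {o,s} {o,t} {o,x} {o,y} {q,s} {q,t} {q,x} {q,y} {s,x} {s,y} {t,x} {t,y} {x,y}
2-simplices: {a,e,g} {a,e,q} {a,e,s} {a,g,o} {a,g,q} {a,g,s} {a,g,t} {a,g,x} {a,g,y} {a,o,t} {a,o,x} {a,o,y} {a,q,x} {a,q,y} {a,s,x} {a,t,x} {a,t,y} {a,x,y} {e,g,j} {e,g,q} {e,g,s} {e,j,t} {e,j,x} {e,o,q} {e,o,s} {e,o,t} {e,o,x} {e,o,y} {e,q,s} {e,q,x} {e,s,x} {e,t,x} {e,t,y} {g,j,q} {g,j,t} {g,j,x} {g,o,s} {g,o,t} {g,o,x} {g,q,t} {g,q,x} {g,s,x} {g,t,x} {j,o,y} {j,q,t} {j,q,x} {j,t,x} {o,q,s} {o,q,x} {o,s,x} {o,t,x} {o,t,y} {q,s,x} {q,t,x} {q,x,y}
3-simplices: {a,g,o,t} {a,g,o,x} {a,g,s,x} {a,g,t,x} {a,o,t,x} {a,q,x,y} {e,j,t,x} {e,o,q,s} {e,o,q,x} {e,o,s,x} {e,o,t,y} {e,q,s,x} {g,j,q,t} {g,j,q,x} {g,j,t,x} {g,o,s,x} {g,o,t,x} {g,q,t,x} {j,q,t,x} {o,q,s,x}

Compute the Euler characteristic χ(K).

χ(K)=1

n_0=10 n_1=44 n_2=55 n_3=20
χ=+10−44+55−20=1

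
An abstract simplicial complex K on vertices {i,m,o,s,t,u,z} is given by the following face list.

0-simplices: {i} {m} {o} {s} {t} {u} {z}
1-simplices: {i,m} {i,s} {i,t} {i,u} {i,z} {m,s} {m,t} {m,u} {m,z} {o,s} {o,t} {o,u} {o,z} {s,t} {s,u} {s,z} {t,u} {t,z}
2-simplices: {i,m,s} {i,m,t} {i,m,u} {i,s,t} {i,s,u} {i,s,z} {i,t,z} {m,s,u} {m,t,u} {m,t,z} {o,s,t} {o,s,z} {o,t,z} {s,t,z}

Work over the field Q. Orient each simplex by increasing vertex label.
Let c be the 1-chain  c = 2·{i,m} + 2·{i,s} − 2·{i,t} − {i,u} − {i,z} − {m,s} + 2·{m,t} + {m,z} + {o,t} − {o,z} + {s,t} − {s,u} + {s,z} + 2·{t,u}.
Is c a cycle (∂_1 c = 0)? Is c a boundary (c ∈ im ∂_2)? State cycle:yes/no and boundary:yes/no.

n_0=7 n_1=18 n_2=14  [Q]
∂1: piv[im,is,it,iu,iz,os] rk=6  ker:ms,mt,mu,mz,ot,ou,oz,st,su,sz,tu,tz
∂2: piv[ims,imt,imu,ist,isu,isz,itz,mtu,mtz,ost,osz] rk=11  ker:msu,otz,stz
∂1c = 0
c vs im∂2: reduces to 0 ⇒ boundary

cycle:yes boundary:yes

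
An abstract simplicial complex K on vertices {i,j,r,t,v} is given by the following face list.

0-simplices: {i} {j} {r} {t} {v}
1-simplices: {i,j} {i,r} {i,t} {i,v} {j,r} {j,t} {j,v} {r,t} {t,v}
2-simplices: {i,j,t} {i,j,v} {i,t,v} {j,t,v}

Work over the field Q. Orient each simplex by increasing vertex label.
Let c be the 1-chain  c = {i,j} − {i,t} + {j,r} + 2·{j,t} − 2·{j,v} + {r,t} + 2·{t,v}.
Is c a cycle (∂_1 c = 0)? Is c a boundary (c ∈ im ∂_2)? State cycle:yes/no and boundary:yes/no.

cycle:yes boundary:no

n_0=5 n_1=9 n_2=4  [Q]
∂1: piv[ij,ir,it,iv] rk=4  ker:jr,jt,jv,rt,tv
∂2: piv[ijt,ijv,itv] rk=3  ker:jtv
∂1c = 0
c vs im∂2: residual ≠ 0 ⇒ not boundary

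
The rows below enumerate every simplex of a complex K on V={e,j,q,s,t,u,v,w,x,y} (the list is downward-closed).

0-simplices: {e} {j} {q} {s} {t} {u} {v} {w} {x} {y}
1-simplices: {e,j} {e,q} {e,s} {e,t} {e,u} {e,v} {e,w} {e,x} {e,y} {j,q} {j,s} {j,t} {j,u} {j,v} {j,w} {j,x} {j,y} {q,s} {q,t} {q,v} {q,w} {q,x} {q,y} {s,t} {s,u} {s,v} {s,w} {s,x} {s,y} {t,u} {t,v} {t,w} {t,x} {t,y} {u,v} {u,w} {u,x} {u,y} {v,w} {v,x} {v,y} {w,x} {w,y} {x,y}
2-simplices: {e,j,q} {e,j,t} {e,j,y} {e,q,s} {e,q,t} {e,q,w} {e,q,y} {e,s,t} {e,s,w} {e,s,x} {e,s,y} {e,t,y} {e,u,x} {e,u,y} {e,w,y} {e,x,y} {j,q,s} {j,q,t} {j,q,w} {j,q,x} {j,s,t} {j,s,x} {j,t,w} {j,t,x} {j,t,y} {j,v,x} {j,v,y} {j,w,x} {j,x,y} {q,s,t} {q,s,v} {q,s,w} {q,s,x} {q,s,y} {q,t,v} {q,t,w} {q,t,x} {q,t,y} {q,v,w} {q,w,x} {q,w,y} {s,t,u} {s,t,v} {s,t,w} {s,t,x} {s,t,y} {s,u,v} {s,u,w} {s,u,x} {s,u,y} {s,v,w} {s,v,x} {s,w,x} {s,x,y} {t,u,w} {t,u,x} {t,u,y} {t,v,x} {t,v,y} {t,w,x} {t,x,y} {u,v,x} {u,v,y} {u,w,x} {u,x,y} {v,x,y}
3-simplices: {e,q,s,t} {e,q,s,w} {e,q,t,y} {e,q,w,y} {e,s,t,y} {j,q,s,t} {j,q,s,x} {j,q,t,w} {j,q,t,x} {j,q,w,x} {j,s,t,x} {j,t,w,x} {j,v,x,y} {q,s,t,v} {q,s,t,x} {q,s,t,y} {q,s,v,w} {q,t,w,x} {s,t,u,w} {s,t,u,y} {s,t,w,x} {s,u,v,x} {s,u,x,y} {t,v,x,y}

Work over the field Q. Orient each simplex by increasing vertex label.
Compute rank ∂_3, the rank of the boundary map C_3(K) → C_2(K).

n_0=10 n_1=44 n_2=66 n_3=24  [Q]
∂1: piv[ej,eq,es,et,eu,ev,ew,ex,ey] rk=9  ker:jq,js,jt,ju,jv,jw,jx,jy,qs,qt,qv,qw,qx,qy,st,su,sv,sw,sx,sy,tu,tv,tw,tx,ty,uv,uw,ux,uy,vw,vx,vy,wx,wy,xy
∂2: piv[ejq,ejt,ejy,eqs,eqt,eqw,eqy,est,esw,esx,esy,ety,eux,euy,ewy,exy,jqs,jqw,jqx,jsx,jtw,jtx,jvx,jvy,jwx,qsv,qtv,qvw,stu,suv,suw,sux,svx] rk=33  ker:jqt,jst,jty,jxy,qst,qsw,qsx,qsy,qtw,qtx,qty,qwx,qwy,stv,stw,stx,sty,suy,svw,swx,sxy,tuw,tux,tuy,tvx,tvy,twx,txy,uvx,uvy,uwx,uxy,vxy
∂3: piv[eqst,eqsw,eqty,eqwy,esty,jqst,jqsx,jqtw,jqtx,jqwx,jstx,jtwx,jvxy,qstv,qsty,qsvw,stuw,stuy,stwx,suvx,suxy,tvxy] rk=22  ker:qstx,qtwx
rk∂_3=22

rank∂_3=22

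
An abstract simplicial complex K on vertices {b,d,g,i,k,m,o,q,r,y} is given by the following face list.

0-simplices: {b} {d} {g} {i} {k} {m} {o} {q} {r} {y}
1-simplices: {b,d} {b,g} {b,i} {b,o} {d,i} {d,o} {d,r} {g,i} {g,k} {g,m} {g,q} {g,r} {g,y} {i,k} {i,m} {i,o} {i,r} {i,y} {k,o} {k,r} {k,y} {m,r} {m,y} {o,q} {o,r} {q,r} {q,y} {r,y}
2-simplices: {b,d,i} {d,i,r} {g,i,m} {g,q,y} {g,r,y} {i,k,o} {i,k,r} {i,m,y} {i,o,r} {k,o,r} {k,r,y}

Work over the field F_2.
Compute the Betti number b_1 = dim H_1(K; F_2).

b_1=9

n_0=10 n_1=28 n_2=11  [Z2]
∂1: piv[bd,bg,bi,bo,dr,gk,gm,gq,gy] rk=9  ker:di,do,gi,gr,ik,im,io,ir,iy,ko,kr,ky,mr,my,oq,or,qr,qy,ry
∂2: piv[bdi,dir,gim,gqy,gry,iko,ikr,imy,ior,kry] rk=10  ker:kor
b_1=(28−9)−10=9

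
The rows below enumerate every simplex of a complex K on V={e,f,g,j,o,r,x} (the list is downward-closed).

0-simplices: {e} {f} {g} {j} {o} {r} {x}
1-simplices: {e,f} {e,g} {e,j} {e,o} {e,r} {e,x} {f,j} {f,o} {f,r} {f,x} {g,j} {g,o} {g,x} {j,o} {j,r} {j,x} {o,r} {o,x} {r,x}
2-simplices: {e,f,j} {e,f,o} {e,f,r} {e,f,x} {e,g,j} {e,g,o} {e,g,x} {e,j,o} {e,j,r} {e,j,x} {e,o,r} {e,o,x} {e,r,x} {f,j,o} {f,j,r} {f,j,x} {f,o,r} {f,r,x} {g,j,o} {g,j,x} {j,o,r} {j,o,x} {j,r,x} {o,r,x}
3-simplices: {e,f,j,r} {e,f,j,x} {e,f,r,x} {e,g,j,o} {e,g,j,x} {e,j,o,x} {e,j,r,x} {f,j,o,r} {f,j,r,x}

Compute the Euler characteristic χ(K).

χ(K)=3

n_0=7 n_1=19 n_2=24 n_3=9
χ=+7−19+24−9=3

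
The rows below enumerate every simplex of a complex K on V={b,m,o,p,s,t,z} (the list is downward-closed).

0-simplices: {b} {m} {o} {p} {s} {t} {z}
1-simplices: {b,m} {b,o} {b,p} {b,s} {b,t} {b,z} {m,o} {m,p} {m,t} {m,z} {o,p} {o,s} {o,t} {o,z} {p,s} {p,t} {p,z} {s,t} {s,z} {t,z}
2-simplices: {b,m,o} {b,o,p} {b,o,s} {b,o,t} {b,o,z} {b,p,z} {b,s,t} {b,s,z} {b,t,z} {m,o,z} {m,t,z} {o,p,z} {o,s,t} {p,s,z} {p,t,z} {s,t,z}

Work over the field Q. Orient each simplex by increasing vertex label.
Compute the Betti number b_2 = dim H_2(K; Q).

b_2=3

n_0=7 n_1=20 n_2=16  [Q]
∂1: piv[bm,bo,bp,bs,bt,bz] rk=6  ker:mo,mp,mt,mz,op,os,ot,oz,ps,pt,pz,st,sz,tz
∂2: piv[bmo,bop,bos,bot,boz,bpz,bst,bsz,btz,moz,mtz,psz,ptz] rk=13  ker:opz,ost,stz
b_2=(16−13)−0=3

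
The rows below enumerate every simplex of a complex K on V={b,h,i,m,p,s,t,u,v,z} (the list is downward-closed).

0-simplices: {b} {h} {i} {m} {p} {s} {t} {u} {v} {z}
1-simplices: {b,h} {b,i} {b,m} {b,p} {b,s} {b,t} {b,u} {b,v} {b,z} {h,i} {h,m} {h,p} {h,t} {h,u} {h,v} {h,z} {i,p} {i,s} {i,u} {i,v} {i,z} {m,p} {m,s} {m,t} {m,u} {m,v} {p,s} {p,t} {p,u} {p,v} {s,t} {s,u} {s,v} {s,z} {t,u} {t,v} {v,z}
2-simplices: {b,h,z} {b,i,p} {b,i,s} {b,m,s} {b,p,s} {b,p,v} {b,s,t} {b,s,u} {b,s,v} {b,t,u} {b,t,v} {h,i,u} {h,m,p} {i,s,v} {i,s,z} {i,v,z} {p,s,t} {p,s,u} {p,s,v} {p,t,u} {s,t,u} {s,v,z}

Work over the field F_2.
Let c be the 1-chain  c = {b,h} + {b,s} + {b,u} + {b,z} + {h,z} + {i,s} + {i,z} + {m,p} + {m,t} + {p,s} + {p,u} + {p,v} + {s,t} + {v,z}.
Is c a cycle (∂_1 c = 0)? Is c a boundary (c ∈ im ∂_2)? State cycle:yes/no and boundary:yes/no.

n_0=10 n_1=37 n_2=22  [Z2]
∂1: piv[bh,bi,bm,bp,bs,bt,bu,bv,bz] rk=9  ker:hi,hm,hp,ht,hu,hv,hz,ip,is,iu,iv,iz,mp,ms,mt,mu,mv,ps,pt,pu,pv,st,su,sv,sz,tu,tv,vz
∂2: piv[bhz,bip,bis,bms,bps,bpv,bst,bsu,bsv,btu,btv,hiu,hmp,isv,isz,ivz,pst,psu] rk=18  ker:psv,ptu,stu,svz
∂1c = 0
c vs im∂2: residual ≠ 0 ⇒ not boundary

cycle:yes boundary:no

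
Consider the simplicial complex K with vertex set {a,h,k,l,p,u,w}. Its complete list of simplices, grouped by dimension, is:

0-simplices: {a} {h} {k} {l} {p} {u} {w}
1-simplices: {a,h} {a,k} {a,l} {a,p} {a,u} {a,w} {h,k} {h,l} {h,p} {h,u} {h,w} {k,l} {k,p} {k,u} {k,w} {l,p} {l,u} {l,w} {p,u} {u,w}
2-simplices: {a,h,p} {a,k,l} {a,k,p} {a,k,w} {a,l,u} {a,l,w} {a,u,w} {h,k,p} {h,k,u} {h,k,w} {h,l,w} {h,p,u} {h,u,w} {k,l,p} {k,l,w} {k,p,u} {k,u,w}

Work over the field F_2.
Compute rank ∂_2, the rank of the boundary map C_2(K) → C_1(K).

rank∂_2=14

n_0=7 n_1=20 n_2=17  [Z2]
∂1: piv[ah,ak,al,ap,au,aw] rk=6  ker:hk,hl,hp,hu,hw,kl,kp,ku,kw,lp,lu,lw,pu,uw
∂2: piv[ahp,akl,akp,akw,alu,alw,auw,hkp,hku,hkw,hlw,hpu,huw,klp] rk=14  ker:klw,kpu,kuw
rk∂_2=14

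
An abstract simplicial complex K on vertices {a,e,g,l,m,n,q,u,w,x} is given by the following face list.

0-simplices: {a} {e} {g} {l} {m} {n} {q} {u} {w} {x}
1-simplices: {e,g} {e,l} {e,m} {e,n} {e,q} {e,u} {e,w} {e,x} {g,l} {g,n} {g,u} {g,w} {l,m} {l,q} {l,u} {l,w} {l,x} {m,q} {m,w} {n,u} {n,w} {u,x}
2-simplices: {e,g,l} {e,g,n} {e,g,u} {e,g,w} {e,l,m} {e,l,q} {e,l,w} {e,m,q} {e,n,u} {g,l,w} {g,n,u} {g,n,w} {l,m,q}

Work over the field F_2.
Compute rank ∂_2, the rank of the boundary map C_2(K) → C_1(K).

n_0=10 n_1=22 n_2=13  [Z2]
∂1: piv[eg,el,em,en,eq,eu,ew,ex] rk=8  ker:gl,gn,gu,gw,lm,lq,lu,lw,lx,mq,mw,nu,nw,ux
∂2: piv[egl,egn,egu,egw,elm,elq,elw,emq,enu,gnw] rk=10  ker:glw,gnu,lmq
rk∂_2=10

rank∂_2=10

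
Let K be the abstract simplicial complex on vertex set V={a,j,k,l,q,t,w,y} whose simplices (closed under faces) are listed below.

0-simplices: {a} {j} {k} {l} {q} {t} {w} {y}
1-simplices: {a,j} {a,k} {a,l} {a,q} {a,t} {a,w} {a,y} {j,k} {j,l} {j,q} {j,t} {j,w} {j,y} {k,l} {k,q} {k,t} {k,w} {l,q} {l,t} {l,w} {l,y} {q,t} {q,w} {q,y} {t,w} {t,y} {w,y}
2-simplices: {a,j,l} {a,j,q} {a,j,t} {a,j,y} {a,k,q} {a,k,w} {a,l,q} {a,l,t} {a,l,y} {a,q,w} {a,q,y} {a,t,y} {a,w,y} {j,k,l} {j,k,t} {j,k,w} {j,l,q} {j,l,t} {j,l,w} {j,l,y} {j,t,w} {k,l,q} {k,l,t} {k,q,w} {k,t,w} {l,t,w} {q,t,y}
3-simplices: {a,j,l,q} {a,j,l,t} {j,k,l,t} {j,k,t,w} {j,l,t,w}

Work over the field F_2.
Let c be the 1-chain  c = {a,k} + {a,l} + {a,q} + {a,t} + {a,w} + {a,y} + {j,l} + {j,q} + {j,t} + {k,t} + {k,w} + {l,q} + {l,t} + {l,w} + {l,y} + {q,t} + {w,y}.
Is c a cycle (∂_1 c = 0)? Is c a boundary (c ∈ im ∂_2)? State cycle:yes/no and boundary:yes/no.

n_0=8 n_1=27 n_2=27 n_3=5  [Z2]
∂1: piv[aj,ak,al,aq,at,aw,ay] rk=7  ker:jk,jl,jq,jt,jw,jy,kl,kq,kt,kw,lq,lt,lw,ly,qt,qw,qy,tw,ty,wy
∂2: piv[ajl,ajq,ajt,ajy,akq,akw,alq,alt,aly,aqw,aqy,aty,awy,jkl,jkt,jkw,jlw,jtw,klq,qty] rk=20  ker:jlq,jlt,jly,klt,kqw,ktw,ltw
∂3: piv[ajlq,ajlt,jklt,jktw,jltw] rk=5
∂1c = {j} + {k} + {t} + {y}

cycle:no boundary:no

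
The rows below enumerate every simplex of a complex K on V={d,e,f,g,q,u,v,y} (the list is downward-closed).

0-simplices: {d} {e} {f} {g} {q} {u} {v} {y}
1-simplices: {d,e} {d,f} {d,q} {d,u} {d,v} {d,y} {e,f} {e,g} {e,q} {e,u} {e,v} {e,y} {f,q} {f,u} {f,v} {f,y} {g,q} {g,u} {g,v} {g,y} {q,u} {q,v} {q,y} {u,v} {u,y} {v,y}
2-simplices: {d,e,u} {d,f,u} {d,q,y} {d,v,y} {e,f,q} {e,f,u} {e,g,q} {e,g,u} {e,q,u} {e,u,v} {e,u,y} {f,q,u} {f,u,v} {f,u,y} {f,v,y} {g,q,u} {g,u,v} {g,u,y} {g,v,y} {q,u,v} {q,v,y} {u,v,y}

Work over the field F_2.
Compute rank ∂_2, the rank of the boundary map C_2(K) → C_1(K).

rank∂_2=18

n_0=8 n_1=26 n_2=22  [Z2]
∂1: piv[de,df,dq,du,dv,dy,eg] rk=7  ker:ef,eq,eu,ev,ey,fq,fu,fv,fy,gq,gu,gv,gy,qu,qv,qy,uv,uy,vy
∂2: piv[deu,dfu,dqy,dvy,efq,efu,egq,egu,equ,euv,euy,fuv,fuy,fvy,guv,guy,quv,qvy] rk=18  ker:fqu,gqu,gvy,uvy
rk∂_2=18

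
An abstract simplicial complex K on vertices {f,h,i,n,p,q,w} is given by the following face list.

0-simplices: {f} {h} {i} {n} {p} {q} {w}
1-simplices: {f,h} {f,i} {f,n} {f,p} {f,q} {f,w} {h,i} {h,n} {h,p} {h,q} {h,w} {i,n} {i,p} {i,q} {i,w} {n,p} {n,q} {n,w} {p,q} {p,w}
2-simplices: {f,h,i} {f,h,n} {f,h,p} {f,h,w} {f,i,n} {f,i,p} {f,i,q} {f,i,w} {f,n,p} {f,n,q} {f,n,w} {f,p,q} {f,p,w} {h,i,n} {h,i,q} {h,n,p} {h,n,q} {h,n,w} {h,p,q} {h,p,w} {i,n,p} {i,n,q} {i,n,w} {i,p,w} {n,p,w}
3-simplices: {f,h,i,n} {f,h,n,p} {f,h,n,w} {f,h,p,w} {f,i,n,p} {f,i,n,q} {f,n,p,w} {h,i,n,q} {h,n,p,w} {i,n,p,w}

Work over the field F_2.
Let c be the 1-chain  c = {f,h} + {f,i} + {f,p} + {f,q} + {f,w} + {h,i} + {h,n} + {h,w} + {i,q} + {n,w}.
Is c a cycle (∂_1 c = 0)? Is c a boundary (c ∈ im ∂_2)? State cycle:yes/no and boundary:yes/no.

cycle:no boundary:no

n_0=7 n_1=20 n_2=25 n_3=10  [Z2]
∂1: piv[fh,fi,fn,fp,fq,fw] rk=6  ker:hi,hn,hp,hq,hw,in,ip,iq,iw,np,nq,nw,pq,pw
∂2: piv[fhi,fhn,fhp,fhw,fin,fip,fiq,fiw,fnp,fnq,fnw,fpq,fpw,hiq] rk=14  ker:hin,hnp,hnq,hnw,hpq,hpw,inp,inq,inw,ipw,npw
∂3: piv[fhin,fhnp,fhnw,fhpw,finp,finq,fnpw,hinq,inpw] rk=9  ker:hnpw
∂1c = {f} + {i} + {p} + {w}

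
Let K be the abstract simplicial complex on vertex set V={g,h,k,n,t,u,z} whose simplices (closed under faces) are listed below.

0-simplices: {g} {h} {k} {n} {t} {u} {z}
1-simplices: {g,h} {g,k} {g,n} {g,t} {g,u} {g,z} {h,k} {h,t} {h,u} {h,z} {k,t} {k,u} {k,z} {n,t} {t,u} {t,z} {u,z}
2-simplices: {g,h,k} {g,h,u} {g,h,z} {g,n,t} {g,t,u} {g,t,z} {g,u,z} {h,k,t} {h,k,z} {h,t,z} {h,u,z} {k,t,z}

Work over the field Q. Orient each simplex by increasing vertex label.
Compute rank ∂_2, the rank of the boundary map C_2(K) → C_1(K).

rank∂_2=10

n_0=7 n_1=17 n_2=12  [Q]
∂1: piv[gh,gk,gn,gt,gu,gz] rk=6  ker:hk,ht,hu,hz,kt,ku,kz,nt,tu,tz,uz
∂2: piv[ghk,ghu,ghz,gnt,gtu,gtz,guz,hkt,hkz,htz] rk=10  ker:huz,ktz
rk∂_2=10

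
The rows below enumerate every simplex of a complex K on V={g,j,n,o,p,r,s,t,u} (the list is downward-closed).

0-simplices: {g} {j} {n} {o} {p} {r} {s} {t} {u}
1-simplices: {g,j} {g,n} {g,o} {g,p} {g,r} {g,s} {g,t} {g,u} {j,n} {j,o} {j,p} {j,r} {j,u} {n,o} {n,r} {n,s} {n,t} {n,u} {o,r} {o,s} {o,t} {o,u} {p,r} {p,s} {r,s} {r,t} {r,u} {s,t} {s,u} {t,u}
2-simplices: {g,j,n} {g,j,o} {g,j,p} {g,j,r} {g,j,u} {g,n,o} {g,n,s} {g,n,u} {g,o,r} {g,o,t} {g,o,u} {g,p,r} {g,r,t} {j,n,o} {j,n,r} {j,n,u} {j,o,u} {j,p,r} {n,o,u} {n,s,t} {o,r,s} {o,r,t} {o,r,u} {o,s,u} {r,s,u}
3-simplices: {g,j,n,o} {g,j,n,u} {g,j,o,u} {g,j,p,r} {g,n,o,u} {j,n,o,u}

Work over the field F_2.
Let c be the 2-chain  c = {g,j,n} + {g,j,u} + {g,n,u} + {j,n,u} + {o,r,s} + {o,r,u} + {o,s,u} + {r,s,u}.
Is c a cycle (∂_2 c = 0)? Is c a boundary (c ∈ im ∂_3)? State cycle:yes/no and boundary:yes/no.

n_0=9 n_1=30 n_2=25 n_3=6  [Z2]
∂1: piv[gj,gn,go,gp,gr,gs,gt,gu] rk=8  ker:jn,jo,jp,jr,ju,no,nr,ns,nt,nu,or,os,ot,ou,pr,ps,rs,rt,ru,st,su,tu
∂2: piv[gjn,gjo,gjp,gjr,gju,gno,gns,gnu,gor,got,gou,gpr,grt,jnr,nst,ors,oru,osu] rk=18  ker:jno,jnu,jou,jpr,nou,ort,rsu
∂3: piv[gjno,gjnu,gjou,gjpr,gnou] rk=5  ker:jnou
∂2c = 0
c vs im∂3: residual ≠ 0 ⇒ not boundary

cycle:yes boundary:no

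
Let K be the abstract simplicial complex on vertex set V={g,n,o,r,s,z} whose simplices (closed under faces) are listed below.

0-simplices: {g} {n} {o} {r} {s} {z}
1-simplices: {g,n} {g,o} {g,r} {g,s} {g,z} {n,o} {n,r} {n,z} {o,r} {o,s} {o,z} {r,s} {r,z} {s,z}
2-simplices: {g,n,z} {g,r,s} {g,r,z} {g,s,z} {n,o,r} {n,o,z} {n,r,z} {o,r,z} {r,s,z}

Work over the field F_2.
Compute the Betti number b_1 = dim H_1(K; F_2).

n_0=6 n_1=14 n_2=9  [Z2]
∂1: piv[gn,go,gr,gs,gz] rk=5  ker:no,nr,nz,or,os,oz,rs,rz,sz
∂2: piv[gnz,grs,grz,gsz,nor,noz,nrz] rk=7  ker:orz,rsz
b_1=(14−5)−7=2

b_1=2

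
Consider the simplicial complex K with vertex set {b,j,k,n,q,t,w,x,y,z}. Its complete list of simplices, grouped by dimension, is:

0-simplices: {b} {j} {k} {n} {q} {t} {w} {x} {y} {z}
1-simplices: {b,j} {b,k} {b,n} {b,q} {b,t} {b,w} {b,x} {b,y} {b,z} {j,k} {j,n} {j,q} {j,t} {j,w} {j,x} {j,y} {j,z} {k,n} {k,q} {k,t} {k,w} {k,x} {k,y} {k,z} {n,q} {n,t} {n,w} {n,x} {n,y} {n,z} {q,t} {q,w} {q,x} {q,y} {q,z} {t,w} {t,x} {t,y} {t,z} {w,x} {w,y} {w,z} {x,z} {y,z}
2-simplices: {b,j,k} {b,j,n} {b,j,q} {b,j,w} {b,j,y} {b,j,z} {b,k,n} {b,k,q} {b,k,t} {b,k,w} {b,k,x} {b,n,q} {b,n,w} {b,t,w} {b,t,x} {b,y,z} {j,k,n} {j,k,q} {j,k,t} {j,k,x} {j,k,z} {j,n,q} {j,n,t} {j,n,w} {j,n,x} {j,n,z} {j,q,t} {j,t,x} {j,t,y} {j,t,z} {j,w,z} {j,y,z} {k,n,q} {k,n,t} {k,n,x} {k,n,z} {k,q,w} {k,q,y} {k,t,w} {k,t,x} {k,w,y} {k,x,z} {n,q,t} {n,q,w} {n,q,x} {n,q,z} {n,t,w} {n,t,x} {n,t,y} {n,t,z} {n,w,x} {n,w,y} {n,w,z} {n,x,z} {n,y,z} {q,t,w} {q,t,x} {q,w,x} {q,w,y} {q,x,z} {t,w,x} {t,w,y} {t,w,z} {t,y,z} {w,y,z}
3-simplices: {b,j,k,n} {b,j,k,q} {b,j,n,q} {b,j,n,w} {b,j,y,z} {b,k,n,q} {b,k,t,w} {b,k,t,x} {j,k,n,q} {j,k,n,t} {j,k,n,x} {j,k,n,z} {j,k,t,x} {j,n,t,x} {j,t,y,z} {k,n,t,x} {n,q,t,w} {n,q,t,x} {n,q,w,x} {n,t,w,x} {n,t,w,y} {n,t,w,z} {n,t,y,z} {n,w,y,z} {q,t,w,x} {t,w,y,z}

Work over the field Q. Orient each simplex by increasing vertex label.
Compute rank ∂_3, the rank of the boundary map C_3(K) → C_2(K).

n_0=10 n_1=44 n_2=65 n_3=26  [Q]
∂1: piv[bj,bk,bn,bq,bt,bw,bx,by,bz] rk=9  ker:jk,jn,jq,jt,jw,jx,jy,jz,kn,kq,kt,kw,kx,ky,kz,nq,nt,nw,nx,ny,nz,qt,qw,qx,qy,qz,tw,tx,ty,tz,wx,wy,wz,xz,yz
∂2: piv[bjk,bjn,bjq,bjw,bjy,bjz,bkn,bkq,bkt,bkw,bkx,bnq,bnw,btw,btx,byz,jkt,jkx,jkz,jnt,jnx,jnz,jqt,jty,jtz,jwz,kqw,kqy,kwy,kxz,nqx,nqz,nty,nwx,nwy] rk=35  ker:jkn,jkq,jnq,jnw,jtx,jyz,knq,knt,knx,knz,ktw,ktx,nqt,nqw,ntw,ntx,ntz,nwz,nxz,nyz,qtw,qtx,qwx,qwy,qxz,twx,twy,twz,tyz,wyz
∂3: piv[bjkn,bjkq,bjnq,bjnw,bjyz,bknq,bktw,bktx,jknt,jknx,jknz,jktx,jntx,jtyz,nqtw,nqtx,nqwx,ntwx,ntwy,ntwz,ntyz,nwyz] rk=22  ker:jknq,kntx,qtwx,twyz
rk∂_3=22

rank∂_3=22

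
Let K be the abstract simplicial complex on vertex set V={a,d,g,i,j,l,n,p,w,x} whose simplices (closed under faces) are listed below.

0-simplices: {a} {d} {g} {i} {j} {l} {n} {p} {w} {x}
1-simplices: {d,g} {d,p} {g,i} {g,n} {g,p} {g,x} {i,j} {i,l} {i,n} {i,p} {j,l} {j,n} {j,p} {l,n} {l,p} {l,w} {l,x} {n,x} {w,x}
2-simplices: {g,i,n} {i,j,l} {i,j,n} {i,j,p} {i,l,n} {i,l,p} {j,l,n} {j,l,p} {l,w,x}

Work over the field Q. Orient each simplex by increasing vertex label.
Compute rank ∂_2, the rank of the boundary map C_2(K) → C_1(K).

n_0=10 n_1=19 n_2=9  [Q]
∂1: piv[dg,dp,gi,gn,gx,ij,il,lw] rk=8  ker:gp,in,ip,jl,jn,jp,ln,lp,lx,nx,wx
∂2: piv[gin,ijl,ijn,ijp,iln,ilp,lwx] rk=7  ker:jln,jlp
rk∂_2=7

rank∂_2=7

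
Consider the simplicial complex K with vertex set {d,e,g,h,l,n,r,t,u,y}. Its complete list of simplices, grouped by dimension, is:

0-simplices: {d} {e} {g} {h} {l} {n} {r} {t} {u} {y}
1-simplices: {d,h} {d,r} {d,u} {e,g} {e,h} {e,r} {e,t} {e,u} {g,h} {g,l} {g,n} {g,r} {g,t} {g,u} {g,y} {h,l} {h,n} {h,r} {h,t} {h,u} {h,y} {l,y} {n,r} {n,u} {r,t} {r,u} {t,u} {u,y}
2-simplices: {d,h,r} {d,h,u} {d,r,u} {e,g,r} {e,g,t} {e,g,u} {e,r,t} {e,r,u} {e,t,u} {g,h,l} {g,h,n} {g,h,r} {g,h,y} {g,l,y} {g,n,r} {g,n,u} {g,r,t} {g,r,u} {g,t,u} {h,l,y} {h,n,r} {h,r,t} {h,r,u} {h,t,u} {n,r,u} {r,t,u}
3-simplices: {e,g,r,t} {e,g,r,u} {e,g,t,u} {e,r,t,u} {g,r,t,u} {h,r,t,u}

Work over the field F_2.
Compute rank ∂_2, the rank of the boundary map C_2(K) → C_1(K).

n_0=10 n_1=28 n_2=26 n_3=6  [Z2]
∂1: piv[dh,dr,du,eg,eh,et,gl,gn,gy] rk=9  ker:er,eu,gh,gr,gt,gu,hl,hn,hr,ht,hu,hy,ly,nr,nu,rt,ru,tu,uy
∂2: piv[dhr,dhu,dru,egr,egt,egu,ert,eru,etu,ghl,ghn,ghr,ghy,gly,gnr,gnu,hrt] rk=17  ker:grt,gru,gtu,hly,hnr,hru,htu,nru,rtu
∂3: piv[egrt,egru,egtu,ertu,hrtu] rk=5  ker:grtu
rk∂_2=17

rank∂_2=17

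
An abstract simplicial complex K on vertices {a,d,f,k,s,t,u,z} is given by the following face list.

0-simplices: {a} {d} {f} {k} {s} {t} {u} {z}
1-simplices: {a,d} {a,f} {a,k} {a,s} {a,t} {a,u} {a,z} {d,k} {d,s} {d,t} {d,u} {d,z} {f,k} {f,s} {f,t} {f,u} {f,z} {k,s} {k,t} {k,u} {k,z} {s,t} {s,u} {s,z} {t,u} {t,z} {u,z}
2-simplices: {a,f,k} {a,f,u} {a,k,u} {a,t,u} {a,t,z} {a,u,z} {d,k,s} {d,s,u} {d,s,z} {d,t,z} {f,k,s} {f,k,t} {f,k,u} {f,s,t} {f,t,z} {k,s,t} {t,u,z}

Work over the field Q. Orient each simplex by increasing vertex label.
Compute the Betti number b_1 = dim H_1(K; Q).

n_0=8 n_1=27 n_2=17  [Q]
∂1: piv[ad,af,ak,as,at,au,az] rk=7  ker:dk,ds,dt,du,dz,fk,fs,ft,fu,fz,ks,kt,ku,kz,st,su,sz,tu,tz,uz
∂2: piv[afk,afu,aku,atu,atz,auz,dks,dsu,dsz,dtz,fks,fkt,fst,ftz] rk=14  ker:fku,kst,tuz
b_1=(27−7)−14=6

b_1=6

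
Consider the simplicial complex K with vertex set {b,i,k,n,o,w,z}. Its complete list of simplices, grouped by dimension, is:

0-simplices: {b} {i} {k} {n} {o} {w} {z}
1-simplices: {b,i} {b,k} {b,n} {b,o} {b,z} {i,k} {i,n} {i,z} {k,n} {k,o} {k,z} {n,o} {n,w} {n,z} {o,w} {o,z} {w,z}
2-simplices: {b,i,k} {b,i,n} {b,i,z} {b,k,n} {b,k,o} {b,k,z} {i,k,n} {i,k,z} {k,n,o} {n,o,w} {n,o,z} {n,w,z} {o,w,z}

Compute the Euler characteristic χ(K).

n_0=7 n_1=17 n_2=13
χ=+7−17+13=3

χ(K)=3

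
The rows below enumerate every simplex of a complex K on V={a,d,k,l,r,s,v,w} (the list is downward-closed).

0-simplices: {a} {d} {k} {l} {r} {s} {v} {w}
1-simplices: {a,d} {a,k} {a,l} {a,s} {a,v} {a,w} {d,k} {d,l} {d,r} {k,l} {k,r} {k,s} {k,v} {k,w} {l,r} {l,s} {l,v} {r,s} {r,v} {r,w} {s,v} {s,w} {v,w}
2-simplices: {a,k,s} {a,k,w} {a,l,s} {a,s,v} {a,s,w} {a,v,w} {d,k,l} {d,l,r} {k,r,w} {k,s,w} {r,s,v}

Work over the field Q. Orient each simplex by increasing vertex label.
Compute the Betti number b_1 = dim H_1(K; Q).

n_0=8 n_1=23 n_2=11  [Q]
∂1: piv[ad,ak,al,as,av,aw,dr] rk=7  ker:dk,dl,kl,kr,ks,kv,kw,lr,ls,lv,rs,rv,rw,sv,sw,vw
∂2: piv[aks,akw,als,asv,asw,avw,dkl,dlr,krw,rsv] rk=10  ker:ksw
b_1=(23−7)−10=6

b_1=6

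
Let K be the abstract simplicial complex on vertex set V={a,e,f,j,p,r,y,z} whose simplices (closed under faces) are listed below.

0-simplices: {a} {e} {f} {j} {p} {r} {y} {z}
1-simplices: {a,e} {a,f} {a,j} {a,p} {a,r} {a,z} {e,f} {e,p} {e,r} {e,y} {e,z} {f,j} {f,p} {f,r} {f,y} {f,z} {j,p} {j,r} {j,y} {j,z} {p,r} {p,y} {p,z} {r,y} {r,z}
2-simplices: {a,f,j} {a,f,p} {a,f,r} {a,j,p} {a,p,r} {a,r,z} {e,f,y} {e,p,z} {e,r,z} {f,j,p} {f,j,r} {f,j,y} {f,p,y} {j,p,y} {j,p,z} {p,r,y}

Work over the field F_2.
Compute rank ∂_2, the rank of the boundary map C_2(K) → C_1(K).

rank∂_2=14

n_0=8 n_1=25 n_2=16  [Z2]
∂1: piv[ae,af,aj,ap,ar,az,ey] rk=7  ker:ef,ep,er,ez,fj,fp,fr,fy,fz,jp,jr,jy,jz,pr,py,pz,ry,rz
∂2: piv[afj,afp,afr,ajp,apr,arz,efy,epz,erz,fjr,fjy,fpy,jpz,pry] rk=14  ker:fjp,jpy
rk∂_2=14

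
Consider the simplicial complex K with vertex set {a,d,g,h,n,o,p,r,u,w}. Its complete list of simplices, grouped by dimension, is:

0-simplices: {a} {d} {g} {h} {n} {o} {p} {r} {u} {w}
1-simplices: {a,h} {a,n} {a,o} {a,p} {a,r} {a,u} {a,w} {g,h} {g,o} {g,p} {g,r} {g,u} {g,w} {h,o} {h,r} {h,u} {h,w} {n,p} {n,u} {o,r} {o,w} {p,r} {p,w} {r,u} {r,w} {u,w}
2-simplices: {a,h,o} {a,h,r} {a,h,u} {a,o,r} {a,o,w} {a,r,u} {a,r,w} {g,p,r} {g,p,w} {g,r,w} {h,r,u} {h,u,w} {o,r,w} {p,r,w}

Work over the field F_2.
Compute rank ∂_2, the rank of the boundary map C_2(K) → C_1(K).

rank∂_2=11

n_0=10 n_1=26 n_2=14  [Z2]
∂1: piv[ah,an,ao,ap,ar,au,aw,gh] rk=8  ker:go,gp,gr,gu,gw,ho,hr,hu,hw,np,nu,or,ow,pr,pw,ru,rw,uw
∂2: piv[aho,ahr,ahu,aor,aow,aru,arw,gpr,gpw,grw,huw] rk=11  ker:hru,orw,prw
rk∂_2=11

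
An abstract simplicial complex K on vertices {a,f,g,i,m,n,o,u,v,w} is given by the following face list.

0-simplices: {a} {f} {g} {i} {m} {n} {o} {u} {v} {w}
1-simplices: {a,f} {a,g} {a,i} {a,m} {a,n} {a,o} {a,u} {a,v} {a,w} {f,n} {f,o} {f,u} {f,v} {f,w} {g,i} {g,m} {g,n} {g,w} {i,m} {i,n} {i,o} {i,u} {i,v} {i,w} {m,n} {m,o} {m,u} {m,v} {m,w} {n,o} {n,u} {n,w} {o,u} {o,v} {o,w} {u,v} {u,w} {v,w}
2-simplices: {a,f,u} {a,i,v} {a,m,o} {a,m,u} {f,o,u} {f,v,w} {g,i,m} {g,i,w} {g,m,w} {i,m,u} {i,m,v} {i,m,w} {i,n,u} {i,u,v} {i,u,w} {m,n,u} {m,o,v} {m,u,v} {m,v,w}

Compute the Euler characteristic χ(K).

n_0=10 n_1=38 n_2=19
χ=+10−38+19=-9

χ(K)=-9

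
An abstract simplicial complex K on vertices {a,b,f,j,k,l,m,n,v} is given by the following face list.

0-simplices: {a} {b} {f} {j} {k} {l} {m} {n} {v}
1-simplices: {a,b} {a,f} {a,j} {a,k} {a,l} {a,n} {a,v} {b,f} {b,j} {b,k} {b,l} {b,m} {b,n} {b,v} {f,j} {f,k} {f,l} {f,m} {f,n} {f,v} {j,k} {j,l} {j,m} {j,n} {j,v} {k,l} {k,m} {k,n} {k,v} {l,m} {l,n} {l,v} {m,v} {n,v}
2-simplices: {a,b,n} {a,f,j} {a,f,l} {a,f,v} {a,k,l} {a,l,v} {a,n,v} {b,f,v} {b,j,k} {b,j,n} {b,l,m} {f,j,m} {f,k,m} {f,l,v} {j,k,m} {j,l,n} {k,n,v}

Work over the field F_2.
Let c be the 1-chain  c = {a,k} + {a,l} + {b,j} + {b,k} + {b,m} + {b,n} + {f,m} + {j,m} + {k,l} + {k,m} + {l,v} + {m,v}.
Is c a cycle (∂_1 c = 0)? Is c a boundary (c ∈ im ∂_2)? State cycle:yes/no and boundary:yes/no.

n_0=9 n_1=34 n_2=17  [Z2]
∂1: piv[ab,af,aj,ak,al,an,av,bm] rk=8  ker:bf,bj,bk,bl,bn,bv,fj,fk,fl,fm,fn,fv,jk,jl,jm,jn,jv,kl,km,kn,kv,lm,ln,lv,mv,nv
∂2: piv[abn,afj,afl,afv,akl,alv,anv,bfv,bjk,bjn,blm,fjm,fkm,jkm,jln,knv] rk=16  ker:flv
∂1c = {f} + {l} + {m} + {n}

cycle:no boundary:no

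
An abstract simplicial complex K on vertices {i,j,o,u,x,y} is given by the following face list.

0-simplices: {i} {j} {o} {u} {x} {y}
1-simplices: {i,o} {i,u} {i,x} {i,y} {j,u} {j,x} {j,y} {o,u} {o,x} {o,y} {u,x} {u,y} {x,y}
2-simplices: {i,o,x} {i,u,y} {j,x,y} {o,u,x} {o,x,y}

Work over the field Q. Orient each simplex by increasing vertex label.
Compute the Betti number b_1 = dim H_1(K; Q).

n_0=6 n_1=13 n_2=5  [Q]
∂1: piv[io,iu,ix,iy,ju] rk=5  ker:jx,jy,ou,ox,oy,ux,uy,xy
∂2: piv[iox,iuy,jxy,oux,oxy] rk=5
b_1=(13−5)−5=3

b_1=3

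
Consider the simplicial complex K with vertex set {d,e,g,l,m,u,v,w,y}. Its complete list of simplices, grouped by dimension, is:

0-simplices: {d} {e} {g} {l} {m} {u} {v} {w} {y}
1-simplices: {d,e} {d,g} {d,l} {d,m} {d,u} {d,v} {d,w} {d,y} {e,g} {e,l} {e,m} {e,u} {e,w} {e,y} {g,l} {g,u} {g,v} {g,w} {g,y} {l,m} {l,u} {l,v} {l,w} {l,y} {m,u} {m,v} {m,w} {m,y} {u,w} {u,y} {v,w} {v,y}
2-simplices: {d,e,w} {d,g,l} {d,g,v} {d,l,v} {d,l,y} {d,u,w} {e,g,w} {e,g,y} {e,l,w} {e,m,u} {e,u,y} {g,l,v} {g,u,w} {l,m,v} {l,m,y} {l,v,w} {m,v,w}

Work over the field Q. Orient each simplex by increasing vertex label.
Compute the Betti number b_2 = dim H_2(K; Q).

n_0=9 n_1=32 n_2=17  [Q]
∂1: piv[de,dg,dl,dm,du,dv,dw,dy] rk=8  ker:eg,el,em,eu,ew,ey,gl,gu,gv,gw,gy,lm,lu,lv,lw,ly,mu,mv,mw,my,uw,uy,vw,vy
∂2: piv[dew,dgl,dgv,dlv,dly,duw,egw,egy,elw,emu,euy,guw,lmv,lmy,lvw,mvw] rk=16  ker:glv
b_2=(17−16)−0=1

b_2=1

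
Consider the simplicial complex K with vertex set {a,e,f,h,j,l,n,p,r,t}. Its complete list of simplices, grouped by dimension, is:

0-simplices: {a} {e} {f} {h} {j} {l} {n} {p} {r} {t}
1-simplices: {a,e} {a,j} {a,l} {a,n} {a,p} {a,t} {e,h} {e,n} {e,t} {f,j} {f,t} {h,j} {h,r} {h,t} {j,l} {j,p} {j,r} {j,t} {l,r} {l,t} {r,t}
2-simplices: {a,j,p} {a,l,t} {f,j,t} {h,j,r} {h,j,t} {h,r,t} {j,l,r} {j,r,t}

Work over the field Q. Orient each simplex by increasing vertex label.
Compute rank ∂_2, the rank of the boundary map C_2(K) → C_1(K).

n_0=10 n_1=21 n_2=8  [Q]
∂1: piv[ae,aj,al,an,ap,at,eh,fj,hr] rk=9  ker:en,et,ft,hj,ht,jl,jp,jr,jt,lr,lt,rt
∂2: piv[ajp,alt,fjt,hjr,hjt,hrt,jlr] rk=7  ker:jrt
rk∂_2=7

rank∂_2=7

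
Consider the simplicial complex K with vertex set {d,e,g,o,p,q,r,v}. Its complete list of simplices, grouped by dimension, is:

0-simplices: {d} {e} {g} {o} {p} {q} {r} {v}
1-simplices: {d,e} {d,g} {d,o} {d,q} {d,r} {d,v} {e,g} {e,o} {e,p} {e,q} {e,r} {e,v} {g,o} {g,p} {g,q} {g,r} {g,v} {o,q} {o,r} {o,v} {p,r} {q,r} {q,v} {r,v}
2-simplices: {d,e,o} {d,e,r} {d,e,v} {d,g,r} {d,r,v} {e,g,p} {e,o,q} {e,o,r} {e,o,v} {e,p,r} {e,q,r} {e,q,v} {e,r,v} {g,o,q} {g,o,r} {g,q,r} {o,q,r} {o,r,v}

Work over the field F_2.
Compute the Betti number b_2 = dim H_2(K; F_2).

b_2=4

n_0=8 n_1=24 n_2=18  [Z2]
∂1: piv[de,dg,do,dq,dr,dv,ep] rk=7  ker:eg,eo,eq,er,ev,go,gp,gq,gr,gv,oq,or,ov,pr,qr,qv,rv
∂2: piv[deo,der,dev,dgr,drv,egp,eoq,eor,eov,epr,eqr,eqv,goq,gor] rk=14  ker:erv,gqr,oqr,orv
b_2=(18−14)−0=4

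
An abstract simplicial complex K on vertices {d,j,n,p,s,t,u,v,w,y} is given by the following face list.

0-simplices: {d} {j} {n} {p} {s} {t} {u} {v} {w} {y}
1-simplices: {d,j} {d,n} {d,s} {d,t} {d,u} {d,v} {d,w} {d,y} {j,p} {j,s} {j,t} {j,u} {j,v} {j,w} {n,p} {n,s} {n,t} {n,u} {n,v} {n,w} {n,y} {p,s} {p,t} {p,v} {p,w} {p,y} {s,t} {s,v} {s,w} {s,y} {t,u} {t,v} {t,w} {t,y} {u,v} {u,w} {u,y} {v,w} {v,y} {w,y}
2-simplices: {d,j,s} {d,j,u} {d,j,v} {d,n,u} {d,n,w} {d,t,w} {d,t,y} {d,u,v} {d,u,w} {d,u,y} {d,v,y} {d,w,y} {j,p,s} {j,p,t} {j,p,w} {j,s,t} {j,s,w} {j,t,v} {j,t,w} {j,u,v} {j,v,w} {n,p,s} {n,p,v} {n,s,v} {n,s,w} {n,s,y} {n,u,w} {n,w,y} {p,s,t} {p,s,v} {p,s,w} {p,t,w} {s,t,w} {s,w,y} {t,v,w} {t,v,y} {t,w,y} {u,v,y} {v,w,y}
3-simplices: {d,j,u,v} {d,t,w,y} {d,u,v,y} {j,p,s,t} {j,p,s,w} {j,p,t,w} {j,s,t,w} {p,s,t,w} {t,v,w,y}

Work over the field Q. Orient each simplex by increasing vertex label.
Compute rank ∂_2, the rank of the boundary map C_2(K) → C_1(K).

rank∂_2=27

n_0=10 n_1=40 n_2=39 n_3=9  [Q]
∂1: piv[dj,dn,ds,dt,du,dv,dw,dy,jp] rk=9  ker:js,jt,ju,jv,jw,np,ns,nt,nu,nv,nw,ny,ps,pt,pv,pw,py,st,sv,sw,sy,tu,tv,tw,ty,uv,uw,uy,vw,vy,wy
∂2: piv[djs,dju,djv,dnu,dnw,dtw,dty,duv,duw,duy,dvy,dwy,jps,jpt,jpw,jst,jsw,jtv,jtw,jvw,nps,npv,nsv,nsw,nsy,nwy,tvy] rk=27  ker:juv,nuw,pst,psv,psw,ptw,stw,swy,tvw,twy,uvy,vwy
∂3: piv[djuv,dtwy,duvy,jpst,jpsw,jptw,jstw,tvwy] rk=8  ker:pstw
rk∂_2=27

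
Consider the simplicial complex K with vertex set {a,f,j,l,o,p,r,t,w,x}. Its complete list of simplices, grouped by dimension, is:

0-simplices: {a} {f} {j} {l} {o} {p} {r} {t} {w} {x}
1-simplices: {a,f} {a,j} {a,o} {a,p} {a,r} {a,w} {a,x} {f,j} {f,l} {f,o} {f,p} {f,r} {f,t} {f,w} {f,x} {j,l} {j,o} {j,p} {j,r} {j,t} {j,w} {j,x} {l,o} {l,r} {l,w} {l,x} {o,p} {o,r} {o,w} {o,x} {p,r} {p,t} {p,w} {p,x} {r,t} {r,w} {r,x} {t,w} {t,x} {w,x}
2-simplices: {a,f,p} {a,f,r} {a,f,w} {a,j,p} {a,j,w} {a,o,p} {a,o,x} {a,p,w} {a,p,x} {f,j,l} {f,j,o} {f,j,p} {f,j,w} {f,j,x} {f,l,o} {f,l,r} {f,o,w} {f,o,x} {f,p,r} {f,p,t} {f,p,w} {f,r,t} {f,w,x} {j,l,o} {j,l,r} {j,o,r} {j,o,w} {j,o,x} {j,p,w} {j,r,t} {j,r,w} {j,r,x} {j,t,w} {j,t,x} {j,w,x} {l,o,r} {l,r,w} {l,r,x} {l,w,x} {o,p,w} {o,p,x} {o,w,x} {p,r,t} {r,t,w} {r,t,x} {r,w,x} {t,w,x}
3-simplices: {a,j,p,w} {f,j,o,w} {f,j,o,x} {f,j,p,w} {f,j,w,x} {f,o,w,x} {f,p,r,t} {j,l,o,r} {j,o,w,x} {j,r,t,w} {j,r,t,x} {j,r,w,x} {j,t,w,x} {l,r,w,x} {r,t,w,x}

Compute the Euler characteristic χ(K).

χ(K)=2

n_0=10 n_1=40 n_2=47 n_3=15
χ=+10−40+47−15=2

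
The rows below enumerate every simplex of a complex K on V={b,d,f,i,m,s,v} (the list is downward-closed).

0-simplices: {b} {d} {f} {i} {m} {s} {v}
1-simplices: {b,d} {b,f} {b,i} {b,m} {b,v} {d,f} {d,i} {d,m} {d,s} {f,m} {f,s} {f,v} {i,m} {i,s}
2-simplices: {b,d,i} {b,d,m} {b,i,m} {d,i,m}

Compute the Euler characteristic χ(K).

χ(K)=-3

n_0=7 n_1=14 n_2=4
χ=+7−14+4=-3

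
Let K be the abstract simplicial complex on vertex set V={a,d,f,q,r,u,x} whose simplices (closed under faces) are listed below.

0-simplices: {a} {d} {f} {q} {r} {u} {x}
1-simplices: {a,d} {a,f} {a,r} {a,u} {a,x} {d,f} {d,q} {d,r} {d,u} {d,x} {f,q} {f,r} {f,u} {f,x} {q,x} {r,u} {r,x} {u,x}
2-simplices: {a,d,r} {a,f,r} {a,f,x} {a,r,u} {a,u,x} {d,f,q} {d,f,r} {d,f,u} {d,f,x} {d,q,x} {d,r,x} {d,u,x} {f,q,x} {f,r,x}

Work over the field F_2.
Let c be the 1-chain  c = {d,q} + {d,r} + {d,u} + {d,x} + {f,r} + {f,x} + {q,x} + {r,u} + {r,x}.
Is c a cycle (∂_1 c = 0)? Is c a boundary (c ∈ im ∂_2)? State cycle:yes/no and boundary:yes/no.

cycle:yes boundary:yes

n_0=7 n_1=18 n_2=14  [Z2]
∂1: piv[ad,af,ar,au,ax,dq] rk=6  ker:df,dr,du,dx,fq,fr,fu,fx,qx,ru,rx,ux
∂2: piv[adr,afr,afx,aru,aux,dfq,dfr,dfu,dfx,dqx,drx,dux] rk=12  ker:fqx,frx
∂1c = 0
c vs im∂2: reduces to 0 ⇒ boundary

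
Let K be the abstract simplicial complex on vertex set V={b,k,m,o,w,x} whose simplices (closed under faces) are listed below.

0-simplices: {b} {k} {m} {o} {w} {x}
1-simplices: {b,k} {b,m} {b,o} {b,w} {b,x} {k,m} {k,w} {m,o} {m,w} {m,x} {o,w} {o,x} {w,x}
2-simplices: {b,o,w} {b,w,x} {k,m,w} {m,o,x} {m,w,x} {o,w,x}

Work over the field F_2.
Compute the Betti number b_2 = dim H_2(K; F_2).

b_2=0

n_0=6 n_1=13 n_2=6  [Z2]
∂1: piv[bk,bm,bo,bw,bx] rk=5  ker:km,kw,mo,mw,mx,ow,ox,wx
∂2: piv[bow,bwx,kmw,mox,mwx,owx] rk=6
b_2=(6−6)−0=0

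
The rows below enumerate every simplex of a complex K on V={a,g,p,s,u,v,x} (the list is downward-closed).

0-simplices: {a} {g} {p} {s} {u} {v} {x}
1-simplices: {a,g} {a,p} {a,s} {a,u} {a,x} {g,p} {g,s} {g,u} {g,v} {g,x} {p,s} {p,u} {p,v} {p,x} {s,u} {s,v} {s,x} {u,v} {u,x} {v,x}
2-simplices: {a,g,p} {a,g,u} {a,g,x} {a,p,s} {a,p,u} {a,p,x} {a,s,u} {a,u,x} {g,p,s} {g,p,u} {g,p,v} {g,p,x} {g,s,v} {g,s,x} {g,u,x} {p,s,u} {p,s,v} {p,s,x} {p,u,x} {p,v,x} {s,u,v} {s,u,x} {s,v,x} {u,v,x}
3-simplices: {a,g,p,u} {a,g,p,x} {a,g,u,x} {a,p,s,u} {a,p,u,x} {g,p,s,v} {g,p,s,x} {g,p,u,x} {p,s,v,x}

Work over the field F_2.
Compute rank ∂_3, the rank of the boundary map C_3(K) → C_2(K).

n_0=7 n_1=20 n_2=24 n_3=9  [Z2]
∂1: piv[ag,ap,as,au,ax,gv] rk=6  ker:gp,gs,gu,gx,ps,pu,pv,px,su,sv,sx,uv,ux,vx
∂2: piv[agp,agu,agx,aps,apu,apx,asu,aux,gps,gpv,gsv,gsx,pvx,suv] rk=14  ker:gpu,gpx,gux,psu,psv,psx,pux,sux,svx,uvx
∂3: piv[agpu,agpx,agux,apsu,apux,gpsv,gpsx,psvx] rk=8  ker:gpux
rk∂_3=8

rank∂_3=8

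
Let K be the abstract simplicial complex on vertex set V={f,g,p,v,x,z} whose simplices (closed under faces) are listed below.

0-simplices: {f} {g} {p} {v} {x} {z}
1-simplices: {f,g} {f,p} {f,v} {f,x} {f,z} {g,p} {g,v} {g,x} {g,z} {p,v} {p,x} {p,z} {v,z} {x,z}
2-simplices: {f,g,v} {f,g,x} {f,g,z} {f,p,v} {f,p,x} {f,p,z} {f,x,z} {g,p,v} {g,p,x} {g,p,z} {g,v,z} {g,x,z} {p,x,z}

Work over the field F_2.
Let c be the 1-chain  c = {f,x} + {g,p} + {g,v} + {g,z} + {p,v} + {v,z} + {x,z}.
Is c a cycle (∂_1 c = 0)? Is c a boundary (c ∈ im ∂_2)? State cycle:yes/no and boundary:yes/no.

cycle:no boundary:no

n_0=6 n_1=14 n_2=13  [Z2]
∂1: piv[fg,fp,fv,fx,fz] rk=5  ker:gp,gv,gx,gz,pv,px,pz,vz,xz
∂2: piv[fgv,fgx,fgz,fpv,fpx,fpz,fxz,gpv,gvz] rk=9  ker:gpx,gpz,gxz,pxz
∂1c = {f} + {g} + {v} + {z}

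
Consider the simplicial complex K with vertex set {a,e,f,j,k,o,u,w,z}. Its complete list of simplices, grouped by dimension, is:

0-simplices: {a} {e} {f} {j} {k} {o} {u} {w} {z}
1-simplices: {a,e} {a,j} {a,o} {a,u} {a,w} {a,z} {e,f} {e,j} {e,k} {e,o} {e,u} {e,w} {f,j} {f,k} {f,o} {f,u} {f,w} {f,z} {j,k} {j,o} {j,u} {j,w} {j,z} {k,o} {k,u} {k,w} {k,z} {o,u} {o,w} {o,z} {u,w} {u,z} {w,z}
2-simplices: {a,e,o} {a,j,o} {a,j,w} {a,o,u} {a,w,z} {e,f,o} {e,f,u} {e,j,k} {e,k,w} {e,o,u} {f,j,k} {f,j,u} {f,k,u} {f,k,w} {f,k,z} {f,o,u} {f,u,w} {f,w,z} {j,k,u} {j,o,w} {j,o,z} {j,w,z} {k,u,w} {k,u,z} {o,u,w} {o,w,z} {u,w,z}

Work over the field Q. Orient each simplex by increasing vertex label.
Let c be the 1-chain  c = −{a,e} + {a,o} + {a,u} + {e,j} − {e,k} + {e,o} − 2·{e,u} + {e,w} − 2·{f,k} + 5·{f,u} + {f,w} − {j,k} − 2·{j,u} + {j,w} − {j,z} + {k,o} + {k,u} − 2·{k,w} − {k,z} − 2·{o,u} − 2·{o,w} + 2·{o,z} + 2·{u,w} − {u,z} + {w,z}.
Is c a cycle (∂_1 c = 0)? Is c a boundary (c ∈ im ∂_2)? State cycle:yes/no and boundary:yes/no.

n_0=9 n_1=33 n_2=27  [Q]
∂1: piv[ae,aj,ao,au,aw,az,ef,ek] rk=8  ker:ej,eo,eu,ew,fj,fk,fo,fu,fw,fz,jk,jo,ju,jw,jz,ko,ku,kw,kz,ou,ow,oz,uw,uz,wz
∂2: piv[aeo,ajo,ajw,aou,awz,efo,efu,ejk,ekw,eou,fjk,fju,fku,fkw,fkz,fuw,fwz,jow,joz,jwz,kuz,ouw] rk=22  ker:fou,jku,kuw,owz,uwz
∂1c = −{a} − {e} − 4·{f} + 4·{j} − 3·{k} + 5·{o}

cycle:no boundary:no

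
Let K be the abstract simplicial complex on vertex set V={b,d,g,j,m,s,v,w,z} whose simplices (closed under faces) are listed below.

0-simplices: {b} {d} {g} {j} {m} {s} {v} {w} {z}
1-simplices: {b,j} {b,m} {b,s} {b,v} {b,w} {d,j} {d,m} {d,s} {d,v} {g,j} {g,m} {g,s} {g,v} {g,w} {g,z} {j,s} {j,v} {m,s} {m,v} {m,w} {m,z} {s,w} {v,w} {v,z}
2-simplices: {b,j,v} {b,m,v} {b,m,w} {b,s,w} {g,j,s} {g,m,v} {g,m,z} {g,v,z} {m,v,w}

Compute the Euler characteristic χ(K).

n_0=9 n_1=24 n_2=9
χ=+9−24+9=-6

χ(K)=-6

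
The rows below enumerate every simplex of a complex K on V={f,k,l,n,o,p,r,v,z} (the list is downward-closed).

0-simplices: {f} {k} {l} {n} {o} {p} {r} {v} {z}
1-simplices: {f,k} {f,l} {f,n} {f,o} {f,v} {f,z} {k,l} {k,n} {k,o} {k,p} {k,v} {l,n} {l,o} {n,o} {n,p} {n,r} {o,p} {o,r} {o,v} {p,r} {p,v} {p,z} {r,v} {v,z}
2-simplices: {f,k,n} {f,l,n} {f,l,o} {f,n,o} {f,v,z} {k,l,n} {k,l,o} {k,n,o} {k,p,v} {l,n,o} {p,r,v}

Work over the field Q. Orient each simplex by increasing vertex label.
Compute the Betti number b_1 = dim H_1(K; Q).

n_0=9 n_1=24 n_2=11  [Q]
∂1: piv[fk,fl,fn,fo,fv,fz,kp,nr] rk=8  ker:kl,kn,ko,kv,ln,lo,no,np,op,or,ov,pr,pv,pz,rv,vz
∂2: piv[fkn,fln,flo,fno,fvz,kln,klo,kpv,prv] rk=9  ker:kno,lno
b_1=(24−8)−9=7

b_1=7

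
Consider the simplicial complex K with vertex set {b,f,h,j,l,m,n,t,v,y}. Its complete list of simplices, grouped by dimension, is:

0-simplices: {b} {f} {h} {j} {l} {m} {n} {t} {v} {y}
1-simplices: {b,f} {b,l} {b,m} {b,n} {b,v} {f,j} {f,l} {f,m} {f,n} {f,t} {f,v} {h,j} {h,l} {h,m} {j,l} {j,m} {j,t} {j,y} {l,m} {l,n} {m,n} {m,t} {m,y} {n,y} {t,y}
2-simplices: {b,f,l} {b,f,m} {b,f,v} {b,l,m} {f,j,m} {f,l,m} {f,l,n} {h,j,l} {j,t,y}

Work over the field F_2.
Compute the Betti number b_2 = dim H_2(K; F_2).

b_2=1

n_0=10 n_1=25 n_2=9  [Z2]
∂1: piv[bf,bl,bm,bn,bv,fj,ft,hj,jy] rk=9  ker:fl,fm,fn,fv,hl,hm,jl,jm,jt,lm,ln,mn,mt,my,ny,ty
∂2: piv[bfl,bfm,bfv,blm,fjm,fln,hjl,jty] rk=8  ker:flm
b_2=(9−8)−0=1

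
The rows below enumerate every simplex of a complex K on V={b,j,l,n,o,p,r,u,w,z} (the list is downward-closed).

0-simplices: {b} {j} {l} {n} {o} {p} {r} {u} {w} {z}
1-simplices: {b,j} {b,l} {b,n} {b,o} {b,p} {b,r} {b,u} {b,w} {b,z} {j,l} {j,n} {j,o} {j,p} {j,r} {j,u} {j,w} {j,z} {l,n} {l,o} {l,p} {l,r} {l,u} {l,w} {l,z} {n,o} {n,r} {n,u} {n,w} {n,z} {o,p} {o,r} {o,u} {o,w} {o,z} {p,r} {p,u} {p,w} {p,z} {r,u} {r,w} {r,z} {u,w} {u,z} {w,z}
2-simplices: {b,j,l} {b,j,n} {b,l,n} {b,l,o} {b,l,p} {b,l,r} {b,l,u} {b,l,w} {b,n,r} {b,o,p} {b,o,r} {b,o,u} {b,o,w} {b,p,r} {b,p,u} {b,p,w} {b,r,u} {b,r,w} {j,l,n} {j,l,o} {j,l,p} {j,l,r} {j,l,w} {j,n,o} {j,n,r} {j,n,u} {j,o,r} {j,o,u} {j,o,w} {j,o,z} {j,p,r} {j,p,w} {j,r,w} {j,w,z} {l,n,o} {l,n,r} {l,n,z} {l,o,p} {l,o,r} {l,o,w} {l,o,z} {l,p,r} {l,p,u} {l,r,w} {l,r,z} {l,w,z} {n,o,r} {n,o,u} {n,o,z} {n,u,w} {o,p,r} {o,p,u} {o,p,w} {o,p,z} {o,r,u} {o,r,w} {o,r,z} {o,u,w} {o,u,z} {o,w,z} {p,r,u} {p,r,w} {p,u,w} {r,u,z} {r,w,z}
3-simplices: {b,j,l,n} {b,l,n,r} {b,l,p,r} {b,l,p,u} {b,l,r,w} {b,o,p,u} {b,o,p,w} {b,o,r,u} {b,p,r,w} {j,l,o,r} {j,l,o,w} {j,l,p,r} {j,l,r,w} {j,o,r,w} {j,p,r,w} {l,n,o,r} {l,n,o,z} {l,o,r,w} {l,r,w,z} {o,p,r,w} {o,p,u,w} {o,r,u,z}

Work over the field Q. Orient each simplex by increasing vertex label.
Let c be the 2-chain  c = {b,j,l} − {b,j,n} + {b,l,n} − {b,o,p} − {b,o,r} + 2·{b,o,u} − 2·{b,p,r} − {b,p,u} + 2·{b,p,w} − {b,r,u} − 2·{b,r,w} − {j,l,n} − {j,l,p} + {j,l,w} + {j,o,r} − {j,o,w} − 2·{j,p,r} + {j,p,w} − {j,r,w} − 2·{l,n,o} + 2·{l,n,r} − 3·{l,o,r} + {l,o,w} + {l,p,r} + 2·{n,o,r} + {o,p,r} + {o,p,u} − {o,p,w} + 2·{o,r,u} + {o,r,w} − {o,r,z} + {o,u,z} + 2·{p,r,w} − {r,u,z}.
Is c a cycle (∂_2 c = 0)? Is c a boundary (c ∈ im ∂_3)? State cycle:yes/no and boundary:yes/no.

n_0=10 n_1=44 n_2=65 n_3=22  [Q]
∂1: piv[bj,bl,bn,bo,bp,br,bu,bw,bz] rk=9  ker:jl,jn,jo,jp,jr,ju,jw,jz,ln,lo,lp,lr,lu,lw,lz,no,nr,nu,nw,nz,op,or,ou,ow,oz,pr,pu,pw,pz,ru,rw,rz,uw,uz,wz
∂2: piv[bjl,bjn,bln,blo,blp,blr,blu,blw,bnr,bop,bor,bou,bow,bpr,bpu,bpw,bru,brw,jlo,jlp,jlr,jlw,jno,jnu,jou,joz,jwz,lnz,loz,lrz,nuw,opz,ouw,ouz] rk=34  ker:jln,jnr,jor,jow,jpr,jpw,jrw,lno,lnr,lop,lor,low,lpr,lpu,lrw,lwz,nor,nou,noz,opr,opu,opw,oru,orw,orz,owz,pru,prw,puw,ruz,rwz
∂3: piv[bjln,blnr,blpr,blpu,blrw,bopu,bopw,boru,bprw,jlor,jlow,jlpr,jlrw,jorw,jprw,lnor,lnoz,lrwz,oprw,opuw,oruz] rk=21  ker:lorw
∂2c = 0
c vs im∂3: reduces to 0 ⇒ boundary

cycle:yes boundary:yes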